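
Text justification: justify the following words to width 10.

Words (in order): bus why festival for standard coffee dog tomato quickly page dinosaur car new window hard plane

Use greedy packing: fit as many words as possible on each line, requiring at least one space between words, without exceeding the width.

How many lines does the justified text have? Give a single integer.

Answer: 12

Derivation:
Line 1: ['bus', 'why'] (min_width=7, slack=3)
Line 2: ['festival'] (min_width=8, slack=2)
Line 3: ['for'] (min_width=3, slack=7)
Line 4: ['standard'] (min_width=8, slack=2)
Line 5: ['coffee', 'dog'] (min_width=10, slack=0)
Line 6: ['tomato'] (min_width=6, slack=4)
Line 7: ['quickly'] (min_width=7, slack=3)
Line 8: ['page'] (min_width=4, slack=6)
Line 9: ['dinosaur'] (min_width=8, slack=2)
Line 10: ['car', 'new'] (min_width=7, slack=3)
Line 11: ['window'] (min_width=6, slack=4)
Line 12: ['hard', 'plane'] (min_width=10, slack=0)
Total lines: 12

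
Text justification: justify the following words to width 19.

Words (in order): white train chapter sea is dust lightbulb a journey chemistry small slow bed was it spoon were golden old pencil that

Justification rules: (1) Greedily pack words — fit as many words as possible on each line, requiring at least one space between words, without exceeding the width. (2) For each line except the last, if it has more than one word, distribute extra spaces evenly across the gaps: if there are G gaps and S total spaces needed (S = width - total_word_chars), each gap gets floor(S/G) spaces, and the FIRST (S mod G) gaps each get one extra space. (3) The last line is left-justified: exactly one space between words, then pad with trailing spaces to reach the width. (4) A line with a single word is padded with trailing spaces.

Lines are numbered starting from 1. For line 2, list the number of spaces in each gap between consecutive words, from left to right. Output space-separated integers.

Line 1: ['white', 'train', 'chapter'] (min_width=19, slack=0)
Line 2: ['sea', 'is', 'dust'] (min_width=11, slack=8)
Line 3: ['lightbulb', 'a', 'journey'] (min_width=19, slack=0)
Line 4: ['chemistry', 'small'] (min_width=15, slack=4)
Line 5: ['slow', 'bed', 'was', 'it'] (min_width=15, slack=4)
Line 6: ['spoon', 'were', 'golden'] (min_width=17, slack=2)
Line 7: ['old', 'pencil', 'that'] (min_width=15, slack=4)

Answer: 5 5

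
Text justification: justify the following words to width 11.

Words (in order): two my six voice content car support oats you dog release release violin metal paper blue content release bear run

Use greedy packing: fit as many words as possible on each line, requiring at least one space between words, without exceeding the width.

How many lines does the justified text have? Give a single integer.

Line 1: ['two', 'my', 'six'] (min_width=10, slack=1)
Line 2: ['voice'] (min_width=5, slack=6)
Line 3: ['content', 'car'] (min_width=11, slack=0)
Line 4: ['support'] (min_width=7, slack=4)
Line 5: ['oats', 'you'] (min_width=8, slack=3)
Line 6: ['dog', 'release'] (min_width=11, slack=0)
Line 7: ['release'] (min_width=7, slack=4)
Line 8: ['violin'] (min_width=6, slack=5)
Line 9: ['metal', 'paper'] (min_width=11, slack=0)
Line 10: ['blue'] (min_width=4, slack=7)
Line 11: ['content'] (min_width=7, slack=4)
Line 12: ['release'] (min_width=7, slack=4)
Line 13: ['bear', 'run'] (min_width=8, slack=3)
Total lines: 13

Answer: 13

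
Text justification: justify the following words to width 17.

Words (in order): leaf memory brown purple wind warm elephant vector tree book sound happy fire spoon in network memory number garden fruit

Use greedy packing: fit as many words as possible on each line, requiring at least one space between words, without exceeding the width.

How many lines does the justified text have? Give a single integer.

Line 1: ['leaf', 'memory', 'brown'] (min_width=17, slack=0)
Line 2: ['purple', 'wind', 'warm'] (min_width=16, slack=1)
Line 3: ['elephant', 'vector'] (min_width=15, slack=2)
Line 4: ['tree', 'book', 'sound'] (min_width=15, slack=2)
Line 5: ['happy', 'fire', 'spoon'] (min_width=16, slack=1)
Line 6: ['in', 'network', 'memory'] (min_width=17, slack=0)
Line 7: ['number', 'garden'] (min_width=13, slack=4)
Line 8: ['fruit'] (min_width=5, slack=12)
Total lines: 8

Answer: 8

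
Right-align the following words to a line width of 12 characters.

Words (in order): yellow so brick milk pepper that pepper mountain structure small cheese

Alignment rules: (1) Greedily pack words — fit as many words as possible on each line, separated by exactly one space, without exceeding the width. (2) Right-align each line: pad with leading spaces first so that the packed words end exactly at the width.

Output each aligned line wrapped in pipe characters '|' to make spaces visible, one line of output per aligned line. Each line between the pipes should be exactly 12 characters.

Line 1: ['yellow', 'so'] (min_width=9, slack=3)
Line 2: ['brick', 'milk'] (min_width=10, slack=2)
Line 3: ['pepper', 'that'] (min_width=11, slack=1)
Line 4: ['pepper'] (min_width=6, slack=6)
Line 5: ['mountain'] (min_width=8, slack=4)
Line 6: ['structure'] (min_width=9, slack=3)
Line 7: ['small', 'cheese'] (min_width=12, slack=0)

Answer: |   yellow so|
|  brick milk|
| pepper that|
|      pepper|
|    mountain|
|   structure|
|small cheese|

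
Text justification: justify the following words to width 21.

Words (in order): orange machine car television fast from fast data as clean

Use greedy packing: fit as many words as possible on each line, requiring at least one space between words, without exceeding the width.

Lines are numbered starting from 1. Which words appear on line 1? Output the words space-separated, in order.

Line 1: ['orange', 'machine', 'car'] (min_width=18, slack=3)
Line 2: ['television', 'fast', 'from'] (min_width=20, slack=1)
Line 3: ['fast', 'data', 'as', 'clean'] (min_width=18, slack=3)

Answer: orange machine car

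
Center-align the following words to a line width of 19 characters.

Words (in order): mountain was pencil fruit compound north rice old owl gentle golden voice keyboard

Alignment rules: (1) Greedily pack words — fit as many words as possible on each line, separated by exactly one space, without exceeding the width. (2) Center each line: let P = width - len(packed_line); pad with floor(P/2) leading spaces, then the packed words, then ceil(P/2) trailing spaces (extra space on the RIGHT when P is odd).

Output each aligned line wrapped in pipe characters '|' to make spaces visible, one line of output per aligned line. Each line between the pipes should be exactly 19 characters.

Line 1: ['mountain', 'was', 'pencil'] (min_width=19, slack=0)
Line 2: ['fruit', 'compound'] (min_width=14, slack=5)
Line 3: ['north', 'rice', 'old', 'owl'] (min_width=18, slack=1)
Line 4: ['gentle', 'golden', 'voice'] (min_width=19, slack=0)
Line 5: ['keyboard'] (min_width=8, slack=11)

Answer: |mountain was pencil|
|  fruit compound   |
|north rice old owl |
|gentle golden voice|
|     keyboard      |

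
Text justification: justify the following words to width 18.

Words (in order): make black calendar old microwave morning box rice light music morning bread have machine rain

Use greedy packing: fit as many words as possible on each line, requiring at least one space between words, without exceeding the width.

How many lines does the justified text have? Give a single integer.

Line 1: ['make', 'black'] (min_width=10, slack=8)
Line 2: ['calendar', 'old'] (min_width=12, slack=6)
Line 3: ['microwave', 'morning'] (min_width=17, slack=1)
Line 4: ['box', 'rice', 'light'] (min_width=14, slack=4)
Line 5: ['music', 'morning'] (min_width=13, slack=5)
Line 6: ['bread', 'have', 'machine'] (min_width=18, slack=0)
Line 7: ['rain'] (min_width=4, slack=14)
Total lines: 7

Answer: 7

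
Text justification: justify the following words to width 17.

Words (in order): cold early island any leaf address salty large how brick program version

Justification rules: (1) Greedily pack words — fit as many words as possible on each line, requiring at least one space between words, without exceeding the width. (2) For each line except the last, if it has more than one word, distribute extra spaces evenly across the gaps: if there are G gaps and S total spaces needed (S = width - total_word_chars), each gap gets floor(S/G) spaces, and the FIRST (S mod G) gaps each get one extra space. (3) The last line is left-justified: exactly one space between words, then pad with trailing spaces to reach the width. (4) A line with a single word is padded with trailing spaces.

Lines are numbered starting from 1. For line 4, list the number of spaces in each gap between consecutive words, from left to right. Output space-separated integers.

Line 1: ['cold', 'early', 'island'] (min_width=17, slack=0)
Line 2: ['any', 'leaf', 'address'] (min_width=16, slack=1)
Line 3: ['salty', 'large', 'how'] (min_width=15, slack=2)
Line 4: ['brick', 'program'] (min_width=13, slack=4)
Line 5: ['version'] (min_width=7, slack=10)

Answer: 5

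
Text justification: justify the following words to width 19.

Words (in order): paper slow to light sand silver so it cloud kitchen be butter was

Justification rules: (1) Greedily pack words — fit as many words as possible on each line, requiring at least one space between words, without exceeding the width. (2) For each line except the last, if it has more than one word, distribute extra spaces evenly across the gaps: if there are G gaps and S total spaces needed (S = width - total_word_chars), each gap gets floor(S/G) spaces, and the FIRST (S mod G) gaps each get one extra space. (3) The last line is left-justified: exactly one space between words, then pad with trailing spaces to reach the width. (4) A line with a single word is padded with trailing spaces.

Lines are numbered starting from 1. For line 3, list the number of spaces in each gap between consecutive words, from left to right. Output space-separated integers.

Line 1: ['paper', 'slow', 'to', 'light'] (min_width=19, slack=0)
Line 2: ['sand', 'silver', 'so', 'it'] (min_width=17, slack=2)
Line 3: ['cloud', 'kitchen', 'be'] (min_width=16, slack=3)
Line 4: ['butter', 'was'] (min_width=10, slack=9)

Answer: 3 2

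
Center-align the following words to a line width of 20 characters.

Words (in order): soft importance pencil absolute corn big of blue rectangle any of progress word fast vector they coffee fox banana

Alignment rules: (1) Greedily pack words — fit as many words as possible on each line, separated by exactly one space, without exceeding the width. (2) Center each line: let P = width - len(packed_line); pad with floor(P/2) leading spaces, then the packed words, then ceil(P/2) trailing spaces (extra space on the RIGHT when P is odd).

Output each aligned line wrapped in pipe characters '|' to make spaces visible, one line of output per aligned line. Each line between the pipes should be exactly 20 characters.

Answer: |  soft importance   |
|pencil absolute corn|
|    big of blue     |
|  rectangle any of  |
| progress word fast |
| vector they coffee |
|     fox banana     |

Derivation:
Line 1: ['soft', 'importance'] (min_width=15, slack=5)
Line 2: ['pencil', 'absolute', 'corn'] (min_width=20, slack=0)
Line 3: ['big', 'of', 'blue'] (min_width=11, slack=9)
Line 4: ['rectangle', 'any', 'of'] (min_width=16, slack=4)
Line 5: ['progress', 'word', 'fast'] (min_width=18, slack=2)
Line 6: ['vector', 'they', 'coffee'] (min_width=18, slack=2)
Line 7: ['fox', 'banana'] (min_width=10, slack=10)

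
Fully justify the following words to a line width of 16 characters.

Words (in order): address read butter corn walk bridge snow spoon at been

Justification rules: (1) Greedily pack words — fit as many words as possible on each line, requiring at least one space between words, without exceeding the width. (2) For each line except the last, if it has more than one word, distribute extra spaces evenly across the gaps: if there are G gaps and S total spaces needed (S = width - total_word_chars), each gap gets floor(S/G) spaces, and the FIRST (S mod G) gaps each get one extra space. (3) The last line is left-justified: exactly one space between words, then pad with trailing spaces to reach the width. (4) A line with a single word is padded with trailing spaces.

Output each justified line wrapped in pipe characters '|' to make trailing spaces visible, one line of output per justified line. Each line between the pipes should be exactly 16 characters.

Line 1: ['address', 'read'] (min_width=12, slack=4)
Line 2: ['butter', 'corn', 'walk'] (min_width=16, slack=0)
Line 3: ['bridge', 'snow'] (min_width=11, slack=5)
Line 4: ['spoon', 'at', 'been'] (min_width=13, slack=3)

Answer: |address     read|
|butter corn walk|
|bridge      snow|
|spoon at been   |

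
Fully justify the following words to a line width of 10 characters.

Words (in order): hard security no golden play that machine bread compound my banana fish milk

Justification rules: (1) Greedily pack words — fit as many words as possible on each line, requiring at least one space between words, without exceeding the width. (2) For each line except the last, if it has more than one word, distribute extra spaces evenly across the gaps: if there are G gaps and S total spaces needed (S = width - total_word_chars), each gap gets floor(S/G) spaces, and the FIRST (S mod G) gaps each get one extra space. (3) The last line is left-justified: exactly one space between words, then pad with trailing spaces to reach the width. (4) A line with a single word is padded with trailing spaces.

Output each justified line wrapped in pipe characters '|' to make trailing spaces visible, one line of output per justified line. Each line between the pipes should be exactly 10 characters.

Answer: |hard      |
|security  |
|no  golden|
|play  that|
|machine   |
|bread     |
|compound  |
|my  banana|
|fish milk |

Derivation:
Line 1: ['hard'] (min_width=4, slack=6)
Line 2: ['security'] (min_width=8, slack=2)
Line 3: ['no', 'golden'] (min_width=9, slack=1)
Line 4: ['play', 'that'] (min_width=9, slack=1)
Line 5: ['machine'] (min_width=7, slack=3)
Line 6: ['bread'] (min_width=5, slack=5)
Line 7: ['compound'] (min_width=8, slack=2)
Line 8: ['my', 'banana'] (min_width=9, slack=1)
Line 9: ['fish', 'milk'] (min_width=9, slack=1)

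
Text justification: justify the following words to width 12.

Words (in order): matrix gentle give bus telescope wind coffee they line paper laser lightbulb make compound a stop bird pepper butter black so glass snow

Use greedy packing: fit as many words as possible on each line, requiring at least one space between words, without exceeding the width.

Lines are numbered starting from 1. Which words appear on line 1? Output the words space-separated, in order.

Line 1: ['matrix'] (min_width=6, slack=6)
Line 2: ['gentle', 'give'] (min_width=11, slack=1)
Line 3: ['bus'] (min_width=3, slack=9)
Line 4: ['telescope'] (min_width=9, slack=3)
Line 5: ['wind', 'coffee'] (min_width=11, slack=1)
Line 6: ['they', 'line'] (min_width=9, slack=3)
Line 7: ['paper', 'laser'] (min_width=11, slack=1)
Line 8: ['lightbulb'] (min_width=9, slack=3)
Line 9: ['make'] (min_width=4, slack=8)
Line 10: ['compound', 'a'] (min_width=10, slack=2)
Line 11: ['stop', 'bird'] (min_width=9, slack=3)
Line 12: ['pepper'] (min_width=6, slack=6)
Line 13: ['butter', 'black'] (min_width=12, slack=0)
Line 14: ['so', 'glass'] (min_width=8, slack=4)
Line 15: ['snow'] (min_width=4, slack=8)

Answer: matrix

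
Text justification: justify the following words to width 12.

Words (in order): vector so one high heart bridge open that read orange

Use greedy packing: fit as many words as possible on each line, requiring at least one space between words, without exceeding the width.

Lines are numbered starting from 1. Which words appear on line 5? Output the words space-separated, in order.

Line 1: ['vector', 'so'] (min_width=9, slack=3)
Line 2: ['one', 'high'] (min_width=8, slack=4)
Line 3: ['heart', 'bridge'] (min_width=12, slack=0)
Line 4: ['open', 'that'] (min_width=9, slack=3)
Line 5: ['read', 'orange'] (min_width=11, slack=1)

Answer: read orange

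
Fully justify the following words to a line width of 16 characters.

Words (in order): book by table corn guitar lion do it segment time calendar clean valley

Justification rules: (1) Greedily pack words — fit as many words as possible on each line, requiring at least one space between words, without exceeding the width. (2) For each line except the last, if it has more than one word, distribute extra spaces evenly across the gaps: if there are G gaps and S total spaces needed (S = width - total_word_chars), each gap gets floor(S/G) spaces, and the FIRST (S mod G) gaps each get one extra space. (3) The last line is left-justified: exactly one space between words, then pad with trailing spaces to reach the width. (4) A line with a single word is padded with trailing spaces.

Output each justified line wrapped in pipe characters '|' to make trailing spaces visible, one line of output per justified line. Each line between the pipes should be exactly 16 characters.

Answer: |book   by  table|
|corn guitar lion|
|do   it  segment|
|time    calendar|
|clean valley    |

Derivation:
Line 1: ['book', 'by', 'table'] (min_width=13, slack=3)
Line 2: ['corn', 'guitar', 'lion'] (min_width=16, slack=0)
Line 3: ['do', 'it', 'segment'] (min_width=13, slack=3)
Line 4: ['time', 'calendar'] (min_width=13, slack=3)
Line 5: ['clean', 'valley'] (min_width=12, slack=4)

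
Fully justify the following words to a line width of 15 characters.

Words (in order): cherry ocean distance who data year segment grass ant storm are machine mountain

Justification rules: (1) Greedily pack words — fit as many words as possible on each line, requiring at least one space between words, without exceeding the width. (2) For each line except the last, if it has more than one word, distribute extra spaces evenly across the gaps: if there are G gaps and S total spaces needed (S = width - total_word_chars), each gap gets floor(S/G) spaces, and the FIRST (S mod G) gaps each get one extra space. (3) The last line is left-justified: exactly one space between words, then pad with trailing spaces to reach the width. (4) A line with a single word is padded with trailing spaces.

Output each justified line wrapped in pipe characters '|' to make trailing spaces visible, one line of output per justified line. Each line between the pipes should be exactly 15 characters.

Answer: |cherry    ocean|
|distance    who|
|data       year|
|segment   grass|
|ant  storm  are|
|machine        |
|mountain       |

Derivation:
Line 1: ['cherry', 'ocean'] (min_width=12, slack=3)
Line 2: ['distance', 'who'] (min_width=12, slack=3)
Line 3: ['data', 'year'] (min_width=9, slack=6)
Line 4: ['segment', 'grass'] (min_width=13, slack=2)
Line 5: ['ant', 'storm', 'are'] (min_width=13, slack=2)
Line 6: ['machine'] (min_width=7, slack=8)
Line 7: ['mountain'] (min_width=8, slack=7)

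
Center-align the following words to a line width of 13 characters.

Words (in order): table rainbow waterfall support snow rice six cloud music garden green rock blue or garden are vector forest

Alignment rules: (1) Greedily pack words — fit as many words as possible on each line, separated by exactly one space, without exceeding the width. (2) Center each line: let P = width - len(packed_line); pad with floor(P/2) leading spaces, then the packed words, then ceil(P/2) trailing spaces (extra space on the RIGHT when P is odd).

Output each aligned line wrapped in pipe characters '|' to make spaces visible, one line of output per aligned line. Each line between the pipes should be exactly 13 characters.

Answer: |table rainbow|
|  waterfall  |
|support snow |
|  rice six   |
| cloud music |
|garden green |
|rock blue or |
| garden are  |
|vector forest|

Derivation:
Line 1: ['table', 'rainbow'] (min_width=13, slack=0)
Line 2: ['waterfall'] (min_width=9, slack=4)
Line 3: ['support', 'snow'] (min_width=12, slack=1)
Line 4: ['rice', 'six'] (min_width=8, slack=5)
Line 5: ['cloud', 'music'] (min_width=11, slack=2)
Line 6: ['garden', 'green'] (min_width=12, slack=1)
Line 7: ['rock', 'blue', 'or'] (min_width=12, slack=1)
Line 8: ['garden', 'are'] (min_width=10, slack=3)
Line 9: ['vector', 'forest'] (min_width=13, slack=0)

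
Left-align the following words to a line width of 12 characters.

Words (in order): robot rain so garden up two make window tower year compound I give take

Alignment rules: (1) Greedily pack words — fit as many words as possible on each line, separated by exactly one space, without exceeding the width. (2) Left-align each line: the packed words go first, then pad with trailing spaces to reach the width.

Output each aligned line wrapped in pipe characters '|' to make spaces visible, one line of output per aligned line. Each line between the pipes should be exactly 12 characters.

Answer: |robot rain  |
|so garden up|
|two make    |
|window tower|
|year        |
|compound I  |
|give take   |

Derivation:
Line 1: ['robot', 'rain'] (min_width=10, slack=2)
Line 2: ['so', 'garden', 'up'] (min_width=12, slack=0)
Line 3: ['two', 'make'] (min_width=8, slack=4)
Line 4: ['window', 'tower'] (min_width=12, slack=0)
Line 5: ['year'] (min_width=4, slack=8)
Line 6: ['compound', 'I'] (min_width=10, slack=2)
Line 7: ['give', 'take'] (min_width=9, slack=3)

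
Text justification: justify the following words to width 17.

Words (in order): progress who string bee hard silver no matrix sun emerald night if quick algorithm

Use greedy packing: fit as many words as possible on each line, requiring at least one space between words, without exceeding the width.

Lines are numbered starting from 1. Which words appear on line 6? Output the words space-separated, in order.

Answer: algorithm

Derivation:
Line 1: ['progress', 'who'] (min_width=12, slack=5)
Line 2: ['string', 'bee', 'hard'] (min_width=15, slack=2)
Line 3: ['silver', 'no', 'matrix'] (min_width=16, slack=1)
Line 4: ['sun', 'emerald', 'night'] (min_width=17, slack=0)
Line 5: ['if', 'quick'] (min_width=8, slack=9)
Line 6: ['algorithm'] (min_width=9, slack=8)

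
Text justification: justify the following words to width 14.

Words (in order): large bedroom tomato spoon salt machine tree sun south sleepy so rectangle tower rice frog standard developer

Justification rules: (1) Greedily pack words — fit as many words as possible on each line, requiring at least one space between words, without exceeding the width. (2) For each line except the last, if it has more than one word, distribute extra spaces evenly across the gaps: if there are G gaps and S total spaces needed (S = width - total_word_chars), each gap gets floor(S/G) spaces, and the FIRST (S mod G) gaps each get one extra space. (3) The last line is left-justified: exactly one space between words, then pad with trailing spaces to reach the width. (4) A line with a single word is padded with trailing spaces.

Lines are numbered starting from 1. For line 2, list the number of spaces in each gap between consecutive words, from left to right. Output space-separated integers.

Answer: 3

Derivation:
Line 1: ['large', 'bedroom'] (min_width=13, slack=1)
Line 2: ['tomato', 'spoon'] (min_width=12, slack=2)
Line 3: ['salt', 'machine'] (min_width=12, slack=2)
Line 4: ['tree', 'sun', 'south'] (min_width=14, slack=0)
Line 5: ['sleepy', 'so'] (min_width=9, slack=5)
Line 6: ['rectangle'] (min_width=9, slack=5)
Line 7: ['tower', 'rice'] (min_width=10, slack=4)
Line 8: ['frog', 'standard'] (min_width=13, slack=1)
Line 9: ['developer'] (min_width=9, slack=5)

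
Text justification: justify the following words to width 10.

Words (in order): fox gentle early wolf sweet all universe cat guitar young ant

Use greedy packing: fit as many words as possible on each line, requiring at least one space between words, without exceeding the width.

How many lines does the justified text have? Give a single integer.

Line 1: ['fox', 'gentle'] (min_width=10, slack=0)
Line 2: ['early', 'wolf'] (min_width=10, slack=0)
Line 3: ['sweet', 'all'] (min_width=9, slack=1)
Line 4: ['universe'] (min_width=8, slack=2)
Line 5: ['cat', 'guitar'] (min_width=10, slack=0)
Line 6: ['young', 'ant'] (min_width=9, slack=1)
Total lines: 6

Answer: 6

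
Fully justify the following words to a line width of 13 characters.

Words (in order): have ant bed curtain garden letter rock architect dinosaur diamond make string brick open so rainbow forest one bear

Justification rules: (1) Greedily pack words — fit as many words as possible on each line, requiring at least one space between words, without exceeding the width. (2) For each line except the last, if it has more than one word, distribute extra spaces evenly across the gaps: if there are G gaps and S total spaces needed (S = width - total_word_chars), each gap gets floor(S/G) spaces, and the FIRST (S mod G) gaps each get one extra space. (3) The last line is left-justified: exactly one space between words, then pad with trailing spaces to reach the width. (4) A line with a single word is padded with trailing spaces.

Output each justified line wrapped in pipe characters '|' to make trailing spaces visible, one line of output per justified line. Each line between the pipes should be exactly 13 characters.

Answer: |have  ant bed|
|curtain      |
|garden letter|
|rock         |
|architect    |
|dinosaur     |
|diamond  make|
|string  brick|
|open       so|
|rainbow      |
|forest    one|
|bear         |

Derivation:
Line 1: ['have', 'ant', 'bed'] (min_width=12, slack=1)
Line 2: ['curtain'] (min_width=7, slack=6)
Line 3: ['garden', 'letter'] (min_width=13, slack=0)
Line 4: ['rock'] (min_width=4, slack=9)
Line 5: ['architect'] (min_width=9, slack=4)
Line 6: ['dinosaur'] (min_width=8, slack=5)
Line 7: ['diamond', 'make'] (min_width=12, slack=1)
Line 8: ['string', 'brick'] (min_width=12, slack=1)
Line 9: ['open', 'so'] (min_width=7, slack=6)
Line 10: ['rainbow'] (min_width=7, slack=6)
Line 11: ['forest', 'one'] (min_width=10, slack=3)
Line 12: ['bear'] (min_width=4, slack=9)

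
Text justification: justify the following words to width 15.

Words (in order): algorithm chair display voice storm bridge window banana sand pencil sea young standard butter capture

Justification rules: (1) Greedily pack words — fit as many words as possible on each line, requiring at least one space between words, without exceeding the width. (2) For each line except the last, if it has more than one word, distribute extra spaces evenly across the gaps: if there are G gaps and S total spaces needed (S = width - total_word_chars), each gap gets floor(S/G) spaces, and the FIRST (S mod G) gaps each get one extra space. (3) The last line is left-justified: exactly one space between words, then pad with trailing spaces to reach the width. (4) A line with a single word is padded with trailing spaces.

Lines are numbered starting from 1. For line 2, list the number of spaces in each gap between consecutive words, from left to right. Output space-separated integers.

Line 1: ['algorithm', 'chair'] (min_width=15, slack=0)
Line 2: ['display', 'voice'] (min_width=13, slack=2)
Line 3: ['storm', 'bridge'] (min_width=12, slack=3)
Line 4: ['window', 'banana'] (min_width=13, slack=2)
Line 5: ['sand', 'pencil', 'sea'] (min_width=15, slack=0)
Line 6: ['young', 'standard'] (min_width=14, slack=1)
Line 7: ['butter', 'capture'] (min_width=14, slack=1)

Answer: 3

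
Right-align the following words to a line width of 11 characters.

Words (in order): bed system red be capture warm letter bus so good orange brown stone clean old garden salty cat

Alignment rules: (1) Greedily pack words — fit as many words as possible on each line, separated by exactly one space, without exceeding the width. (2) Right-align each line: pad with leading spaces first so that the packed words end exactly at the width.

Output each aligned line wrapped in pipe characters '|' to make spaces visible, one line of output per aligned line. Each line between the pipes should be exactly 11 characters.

Answer: | bed system|
|     red be|
|    capture|
|warm letter|
|bus so good|
|     orange|
|brown stone|
|  clean old|
|     garden|
|  salty cat|

Derivation:
Line 1: ['bed', 'system'] (min_width=10, slack=1)
Line 2: ['red', 'be'] (min_width=6, slack=5)
Line 3: ['capture'] (min_width=7, slack=4)
Line 4: ['warm', 'letter'] (min_width=11, slack=0)
Line 5: ['bus', 'so', 'good'] (min_width=11, slack=0)
Line 6: ['orange'] (min_width=6, slack=5)
Line 7: ['brown', 'stone'] (min_width=11, slack=0)
Line 8: ['clean', 'old'] (min_width=9, slack=2)
Line 9: ['garden'] (min_width=6, slack=5)
Line 10: ['salty', 'cat'] (min_width=9, slack=2)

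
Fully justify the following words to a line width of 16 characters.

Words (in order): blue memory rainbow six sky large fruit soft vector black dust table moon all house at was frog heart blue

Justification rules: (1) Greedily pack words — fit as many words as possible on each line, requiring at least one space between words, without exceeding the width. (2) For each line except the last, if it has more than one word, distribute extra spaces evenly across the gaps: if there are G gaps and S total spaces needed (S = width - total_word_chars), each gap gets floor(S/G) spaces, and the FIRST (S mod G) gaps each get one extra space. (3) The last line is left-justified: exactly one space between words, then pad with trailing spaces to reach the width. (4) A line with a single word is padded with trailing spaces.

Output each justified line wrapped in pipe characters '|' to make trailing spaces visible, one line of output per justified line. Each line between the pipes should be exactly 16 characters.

Line 1: ['blue', 'memory'] (min_width=11, slack=5)
Line 2: ['rainbow', 'six', 'sky'] (min_width=15, slack=1)
Line 3: ['large', 'fruit', 'soft'] (min_width=16, slack=0)
Line 4: ['vector', 'black'] (min_width=12, slack=4)
Line 5: ['dust', 'table', 'moon'] (min_width=15, slack=1)
Line 6: ['all', 'house', 'at', 'was'] (min_width=16, slack=0)
Line 7: ['frog', 'heart', 'blue'] (min_width=15, slack=1)

Answer: |blue      memory|
|rainbow  six sky|
|large fruit soft|
|vector     black|
|dust  table moon|
|all house at was|
|frog heart blue |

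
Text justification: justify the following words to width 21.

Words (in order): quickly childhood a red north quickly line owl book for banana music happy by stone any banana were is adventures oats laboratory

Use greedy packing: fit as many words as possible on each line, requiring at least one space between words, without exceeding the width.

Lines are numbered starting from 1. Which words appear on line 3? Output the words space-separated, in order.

Line 1: ['quickly', 'childhood', 'a'] (min_width=19, slack=2)
Line 2: ['red', 'north', 'quickly'] (min_width=17, slack=4)
Line 3: ['line', 'owl', 'book', 'for'] (min_width=17, slack=4)
Line 4: ['banana', 'music', 'happy', 'by'] (min_width=21, slack=0)
Line 5: ['stone', 'any', 'banana', 'were'] (min_width=21, slack=0)
Line 6: ['is', 'adventures', 'oats'] (min_width=18, slack=3)
Line 7: ['laboratory'] (min_width=10, slack=11)

Answer: line owl book for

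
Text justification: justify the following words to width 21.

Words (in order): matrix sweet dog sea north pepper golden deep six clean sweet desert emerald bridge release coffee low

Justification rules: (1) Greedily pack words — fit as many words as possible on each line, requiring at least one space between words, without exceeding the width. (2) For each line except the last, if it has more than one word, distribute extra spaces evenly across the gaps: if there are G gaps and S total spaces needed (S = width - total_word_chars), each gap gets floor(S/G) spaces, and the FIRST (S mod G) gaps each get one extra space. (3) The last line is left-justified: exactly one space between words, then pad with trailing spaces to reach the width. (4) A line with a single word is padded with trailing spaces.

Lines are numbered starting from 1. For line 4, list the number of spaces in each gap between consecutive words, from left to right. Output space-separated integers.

Answer: 1 1

Derivation:
Line 1: ['matrix', 'sweet', 'dog', 'sea'] (min_width=20, slack=1)
Line 2: ['north', 'pepper', 'golden'] (min_width=19, slack=2)
Line 3: ['deep', 'six', 'clean', 'sweet'] (min_width=20, slack=1)
Line 4: ['desert', 'emerald', 'bridge'] (min_width=21, slack=0)
Line 5: ['release', 'coffee', 'low'] (min_width=18, slack=3)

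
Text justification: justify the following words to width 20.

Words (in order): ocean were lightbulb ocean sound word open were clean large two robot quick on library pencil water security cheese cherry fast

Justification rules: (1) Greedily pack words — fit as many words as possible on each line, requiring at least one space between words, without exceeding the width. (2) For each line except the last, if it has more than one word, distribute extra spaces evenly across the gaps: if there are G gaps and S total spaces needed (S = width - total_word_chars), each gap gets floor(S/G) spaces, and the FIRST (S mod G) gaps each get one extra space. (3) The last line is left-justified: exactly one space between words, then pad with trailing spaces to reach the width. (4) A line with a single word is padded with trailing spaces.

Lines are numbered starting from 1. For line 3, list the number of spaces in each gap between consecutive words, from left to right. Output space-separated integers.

Line 1: ['ocean', 'were', 'lightbulb'] (min_width=20, slack=0)
Line 2: ['ocean', 'sound', 'word'] (min_width=16, slack=4)
Line 3: ['open', 'were', 'clean'] (min_width=15, slack=5)
Line 4: ['large', 'two', 'robot'] (min_width=15, slack=5)
Line 5: ['quick', 'on', 'library'] (min_width=16, slack=4)
Line 6: ['pencil', 'water'] (min_width=12, slack=8)
Line 7: ['security', 'cheese'] (min_width=15, slack=5)
Line 8: ['cherry', 'fast'] (min_width=11, slack=9)

Answer: 4 3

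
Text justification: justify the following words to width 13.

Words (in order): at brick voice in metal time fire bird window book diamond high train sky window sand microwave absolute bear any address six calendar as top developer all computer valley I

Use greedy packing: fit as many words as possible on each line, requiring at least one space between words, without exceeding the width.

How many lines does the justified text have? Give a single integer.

Line 1: ['at', 'brick'] (min_width=8, slack=5)
Line 2: ['voice', 'in'] (min_width=8, slack=5)
Line 3: ['metal', 'time'] (min_width=10, slack=3)
Line 4: ['fire', 'bird'] (min_width=9, slack=4)
Line 5: ['window', 'book'] (min_width=11, slack=2)
Line 6: ['diamond', 'high'] (min_width=12, slack=1)
Line 7: ['train', 'sky'] (min_width=9, slack=4)
Line 8: ['window', 'sand'] (min_width=11, slack=2)
Line 9: ['microwave'] (min_width=9, slack=4)
Line 10: ['absolute', 'bear'] (min_width=13, slack=0)
Line 11: ['any', 'address'] (min_width=11, slack=2)
Line 12: ['six', 'calendar'] (min_width=12, slack=1)
Line 13: ['as', 'top'] (min_width=6, slack=7)
Line 14: ['developer', 'all'] (min_width=13, slack=0)
Line 15: ['computer'] (min_width=8, slack=5)
Line 16: ['valley', 'I'] (min_width=8, slack=5)
Total lines: 16

Answer: 16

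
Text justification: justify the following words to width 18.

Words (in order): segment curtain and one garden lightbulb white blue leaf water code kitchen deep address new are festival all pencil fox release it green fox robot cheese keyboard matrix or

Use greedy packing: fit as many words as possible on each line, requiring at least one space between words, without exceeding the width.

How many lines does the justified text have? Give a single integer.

Answer: 11

Derivation:
Line 1: ['segment', 'curtain'] (min_width=15, slack=3)
Line 2: ['and', 'one', 'garden'] (min_width=14, slack=4)
Line 3: ['lightbulb', 'white'] (min_width=15, slack=3)
Line 4: ['blue', 'leaf', 'water'] (min_width=15, slack=3)
Line 5: ['code', 'kitchen', 'deep'] (min_width=17, slack=1)
Line 6: ['address', 'new', 'are'] (min_width=15, slack=3)
Line 7: ['festival', 'all'] (min_width=12, slack=6)
Line 8: ['pencil', 'fox', 'release'] (min_width=18, slack=0)
Line 9: ['it', 'green', 'fox', 'robot'] (min_width=18, slack=0)
Line 10: ['cheese', 'keyboard'] (min_width=15, slack=3)
Line 11: ['matrix', 'or'] (min_width=9, slack=9)
Total lines: 11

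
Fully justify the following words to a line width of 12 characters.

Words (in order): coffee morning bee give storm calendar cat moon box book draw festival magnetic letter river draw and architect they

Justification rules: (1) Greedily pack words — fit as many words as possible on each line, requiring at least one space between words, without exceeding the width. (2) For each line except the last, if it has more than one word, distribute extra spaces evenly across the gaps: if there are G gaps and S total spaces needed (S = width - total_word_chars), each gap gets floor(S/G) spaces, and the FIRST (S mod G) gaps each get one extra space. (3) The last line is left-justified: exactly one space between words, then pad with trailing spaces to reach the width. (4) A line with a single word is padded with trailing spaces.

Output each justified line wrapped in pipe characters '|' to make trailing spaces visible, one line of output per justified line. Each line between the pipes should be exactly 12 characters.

Answer: |coffee      |
|morning  bee|
|give   storm|
|calendar cat|
|moon     box|
|book    draw|
|festival    |
|magnetic    |
|letter river|
|draw     and|
|architect   |
|they        |

Derivation:
Line 1: ['coffee'] (min_width=6, slack=6)
Line 2: ['morning', 'bee'] (min_width=11, slack=1)
Line 3: ['give', 'storm'] (min_width=10, slack=2)
Line 4: ['calendar', 'cat'] (min_width=12, slack=0)
Line 5: ['moon', 'box'] (min_width=8, slack=4)
Line 6: ['book', 'draw'] (min_width=9, slack=3)
Line 7: ['festival'] (min_width=8, slack=4)
Line 8: ['magnetic'] (min_width=8, slack=4)
Line 9: ['letter', 'river'] (min_width=12, slack=0)
Line 10: ['draw', 'and'] (min_width=8, slack=4)
Line 11: ['architect'] (min_width=9, slack=3)
Line 12: ['they'] (min_width=4, slack=8)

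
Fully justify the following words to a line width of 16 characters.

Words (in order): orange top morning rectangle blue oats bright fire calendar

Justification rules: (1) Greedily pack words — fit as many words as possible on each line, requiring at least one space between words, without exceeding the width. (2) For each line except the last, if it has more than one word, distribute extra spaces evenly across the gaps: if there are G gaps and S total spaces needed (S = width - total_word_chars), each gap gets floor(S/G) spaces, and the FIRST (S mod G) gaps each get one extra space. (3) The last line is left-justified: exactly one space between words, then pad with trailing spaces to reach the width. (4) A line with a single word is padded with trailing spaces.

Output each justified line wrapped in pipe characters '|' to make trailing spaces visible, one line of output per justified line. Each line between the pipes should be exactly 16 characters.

Line 1: ['orange', 'top'] (min_width=10, slack=6)
Line 2: ['morning'] (min_width=7, slack=9)
Line 3: ['rectangle', 'blue'] (min_width=14, slack=2)
Line 4: ['oats', 'bright', 'fire'] (min_width=16, slack=0)
Line 5: ['calendar'] (min_width=8, slack=8)

Answer: |orange       top|
|morning         |
|rectangle   blue|
|oats bright fire|
|calendar        |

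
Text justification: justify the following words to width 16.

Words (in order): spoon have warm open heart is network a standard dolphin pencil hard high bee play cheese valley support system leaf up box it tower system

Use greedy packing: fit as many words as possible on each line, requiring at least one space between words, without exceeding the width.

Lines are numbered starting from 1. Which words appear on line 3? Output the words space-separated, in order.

Answer: network a

Derivation:
Line 1: ['spoon', 'have', 'warm'] (min_width=15, slack=1)
Line 2: ['open', 'heart', 'is'] (min_width=13, slack=3)
Line 3: ['network', 'a'] (min_width=9, slack=7)
Line 4: ['standard', 'dolphin'] (min_width=16, slack=0)
Line 5: ['pencil', 'hard', 'high'] (min_width=16, slack=0)
Line 6: ['bee', 'play', 'cheese'] (min_width=15, slack=1)
Line 7: ['valley', 'support'] (min_width=14, slack=2)
Line 8: ['system', 'leaf', 'up'] (min_width=14, slack=2)
Line 9: ['box', 'it', 'tower'] (min_width=12, slack=4)
Line 10: ['system'] (min_width=6, slack=10)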